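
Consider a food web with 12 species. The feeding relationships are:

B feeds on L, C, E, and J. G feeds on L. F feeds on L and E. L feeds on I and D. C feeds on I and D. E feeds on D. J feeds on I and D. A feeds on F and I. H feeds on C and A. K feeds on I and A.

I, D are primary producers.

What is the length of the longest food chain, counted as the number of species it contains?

One longest chain: D → E → F → A → H.
It has 5 species and 4 links.

5 species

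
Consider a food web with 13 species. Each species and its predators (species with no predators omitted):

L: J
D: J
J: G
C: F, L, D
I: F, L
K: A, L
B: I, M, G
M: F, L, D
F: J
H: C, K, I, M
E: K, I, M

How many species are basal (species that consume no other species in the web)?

3

Basal species (no prey listed): H, E, B.
Count: 3.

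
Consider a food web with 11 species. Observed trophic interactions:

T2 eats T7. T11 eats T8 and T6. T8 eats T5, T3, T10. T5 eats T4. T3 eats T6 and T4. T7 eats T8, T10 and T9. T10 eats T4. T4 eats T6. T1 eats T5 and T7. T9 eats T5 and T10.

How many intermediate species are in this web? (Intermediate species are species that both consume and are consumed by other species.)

Intermediate species (has both prey and predators): T4, T10, T5, T3, T8, T9, T7.
Count: 7.

7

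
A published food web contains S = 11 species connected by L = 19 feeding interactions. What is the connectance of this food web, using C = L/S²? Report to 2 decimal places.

C = 0.16

The web has S = 11 species and L = 19 feeding links.
C = L / S² = 19 / 121 = 0.1570 ≈ 0.16.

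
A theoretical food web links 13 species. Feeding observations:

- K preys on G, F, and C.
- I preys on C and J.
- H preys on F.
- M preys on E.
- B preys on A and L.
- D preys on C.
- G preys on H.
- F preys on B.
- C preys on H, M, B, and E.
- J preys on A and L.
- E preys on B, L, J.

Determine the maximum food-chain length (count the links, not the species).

One longest chain: L → B → F → H → C → K.
It has 6 species and 5 links.

5 links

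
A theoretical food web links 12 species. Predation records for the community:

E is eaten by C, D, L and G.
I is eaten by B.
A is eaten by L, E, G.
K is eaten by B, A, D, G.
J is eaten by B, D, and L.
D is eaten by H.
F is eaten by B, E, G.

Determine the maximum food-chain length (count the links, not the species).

4 links

One longest chain: K → A → E → D → H.
It has 5 species and 4 links.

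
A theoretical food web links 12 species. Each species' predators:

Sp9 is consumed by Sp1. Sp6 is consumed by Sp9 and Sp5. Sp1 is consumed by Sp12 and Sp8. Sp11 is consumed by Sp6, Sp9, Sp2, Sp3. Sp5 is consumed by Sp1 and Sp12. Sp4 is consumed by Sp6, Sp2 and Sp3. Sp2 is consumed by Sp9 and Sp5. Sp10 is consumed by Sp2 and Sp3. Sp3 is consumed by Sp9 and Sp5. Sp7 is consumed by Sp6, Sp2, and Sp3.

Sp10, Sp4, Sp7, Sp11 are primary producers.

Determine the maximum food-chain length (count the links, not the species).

4 links

One longest chain: Sp10 → Sp3 → Sp9 → Sp1 → Sp12.
It has 5 species and 4 links.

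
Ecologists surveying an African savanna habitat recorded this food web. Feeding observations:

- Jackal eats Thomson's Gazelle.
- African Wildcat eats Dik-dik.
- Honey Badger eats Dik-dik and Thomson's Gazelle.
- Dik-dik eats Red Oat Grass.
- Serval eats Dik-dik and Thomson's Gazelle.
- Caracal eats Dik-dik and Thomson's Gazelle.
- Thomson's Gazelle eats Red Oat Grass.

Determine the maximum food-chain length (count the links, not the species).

One longest chain: Red Oat Grass → Thomson's Gazelle → Jackal.
It has 3 species and 2 links.

2 links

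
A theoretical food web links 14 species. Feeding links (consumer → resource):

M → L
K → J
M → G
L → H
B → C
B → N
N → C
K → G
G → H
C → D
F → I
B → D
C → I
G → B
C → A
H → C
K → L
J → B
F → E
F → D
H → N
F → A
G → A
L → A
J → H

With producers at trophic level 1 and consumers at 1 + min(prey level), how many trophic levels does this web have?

Producers (level 1): A, E, I, D.
Following each consumer down to its lowest-level prey: A → C → N (levels 1 through 3).
All prey of N (C 2) are at level 2 or above, so N is at level 1 + 2 = 3.
Every consumer has at least one prey at level 2 or below, so none exceeds level 3.

3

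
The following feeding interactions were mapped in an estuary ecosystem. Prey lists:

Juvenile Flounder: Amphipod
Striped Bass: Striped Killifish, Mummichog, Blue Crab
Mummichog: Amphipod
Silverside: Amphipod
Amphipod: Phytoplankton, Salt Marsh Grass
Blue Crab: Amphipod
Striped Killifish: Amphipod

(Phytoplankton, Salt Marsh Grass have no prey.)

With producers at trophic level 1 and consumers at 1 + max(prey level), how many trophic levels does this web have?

4

Producers (level 1): Phytoplankton, Salt Marsh Grass.
Phytoplankton → Amphipod → Striped Killifish → Striped Bass gives Striped Bass level 4.
No species has a prey at level 4, so no species reaches level 5.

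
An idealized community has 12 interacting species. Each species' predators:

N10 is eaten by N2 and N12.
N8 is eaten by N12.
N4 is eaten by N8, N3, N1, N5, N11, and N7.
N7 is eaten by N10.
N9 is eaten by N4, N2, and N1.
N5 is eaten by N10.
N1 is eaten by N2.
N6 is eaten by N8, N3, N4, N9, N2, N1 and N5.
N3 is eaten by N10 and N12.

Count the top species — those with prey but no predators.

3

Top species (has prey, but nothing eats it): N11, N12, N2.
Count: 3.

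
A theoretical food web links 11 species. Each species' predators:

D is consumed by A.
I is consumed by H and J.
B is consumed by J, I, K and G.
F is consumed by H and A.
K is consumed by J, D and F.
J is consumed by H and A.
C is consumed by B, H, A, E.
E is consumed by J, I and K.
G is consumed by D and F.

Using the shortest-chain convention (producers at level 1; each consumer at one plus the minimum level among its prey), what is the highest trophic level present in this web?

Producers (level 1): C.
Following each consumer down to its lowest-level prey: C → B → K → D (levels 1 through 4).
All prey of D (K 3, G 3) are at level 3 or above, so D is at level 1 + 3 = 4.
Every consumer has at least one prey at level 3 or below, so none exceeds level 4.

4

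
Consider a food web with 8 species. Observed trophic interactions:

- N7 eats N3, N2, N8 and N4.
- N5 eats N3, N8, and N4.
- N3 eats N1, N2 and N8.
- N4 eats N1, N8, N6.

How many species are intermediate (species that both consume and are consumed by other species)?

Intermediate species (has both prey and predators): N3, N4.
Count: 2.

2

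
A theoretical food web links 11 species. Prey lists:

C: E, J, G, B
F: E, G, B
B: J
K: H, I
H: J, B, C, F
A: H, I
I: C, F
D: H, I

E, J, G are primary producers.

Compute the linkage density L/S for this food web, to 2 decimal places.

There are L = 20 links among S = 11 species.
L/S = 20/11 = 1.8182 ≈ 1.82.

L/S = 1.82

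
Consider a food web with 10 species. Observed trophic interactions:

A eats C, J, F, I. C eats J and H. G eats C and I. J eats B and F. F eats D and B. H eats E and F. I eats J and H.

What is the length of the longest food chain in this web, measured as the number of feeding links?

4 links

One longest chain: B → F → J → C → A.
It has 5 species and 4 links.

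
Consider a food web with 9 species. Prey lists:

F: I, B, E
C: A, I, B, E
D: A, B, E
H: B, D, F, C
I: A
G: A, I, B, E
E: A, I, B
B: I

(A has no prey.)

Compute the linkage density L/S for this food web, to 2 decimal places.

L/S = 2.56

There are L = 23 links among S = 9 species.
L/S = 23/9 = 2.5556 ≈ 2.56.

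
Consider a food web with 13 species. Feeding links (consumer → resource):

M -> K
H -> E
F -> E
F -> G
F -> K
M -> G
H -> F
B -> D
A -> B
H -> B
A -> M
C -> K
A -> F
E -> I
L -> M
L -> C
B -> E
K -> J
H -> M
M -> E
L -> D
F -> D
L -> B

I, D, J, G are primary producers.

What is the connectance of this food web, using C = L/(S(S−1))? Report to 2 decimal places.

C = 0.15

The web has S = 13 species and L = 23 feeding links.
C = L / (S(S−1)) = 23 / 156 = 0.1474 ≈ 0.15.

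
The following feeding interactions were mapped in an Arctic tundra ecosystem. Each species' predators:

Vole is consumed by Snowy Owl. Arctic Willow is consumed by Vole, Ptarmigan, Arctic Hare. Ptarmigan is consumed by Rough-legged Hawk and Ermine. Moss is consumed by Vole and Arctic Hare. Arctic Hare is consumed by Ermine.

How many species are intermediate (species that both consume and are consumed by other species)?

Intermediate species (has both prey and predators): Vole, Arctic Hare, Ptarmigan.
Count: 3.

3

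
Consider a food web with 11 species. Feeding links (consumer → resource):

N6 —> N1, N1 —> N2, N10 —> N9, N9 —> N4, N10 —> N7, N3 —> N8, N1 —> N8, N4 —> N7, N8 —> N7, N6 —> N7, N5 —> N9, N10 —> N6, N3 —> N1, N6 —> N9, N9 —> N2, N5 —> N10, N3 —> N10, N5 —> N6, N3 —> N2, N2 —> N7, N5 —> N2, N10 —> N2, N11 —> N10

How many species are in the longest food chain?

6 species

One longest chain: N7 → N2 → N1 → N6 → N10 → N11.
It has 6 species and 5 links.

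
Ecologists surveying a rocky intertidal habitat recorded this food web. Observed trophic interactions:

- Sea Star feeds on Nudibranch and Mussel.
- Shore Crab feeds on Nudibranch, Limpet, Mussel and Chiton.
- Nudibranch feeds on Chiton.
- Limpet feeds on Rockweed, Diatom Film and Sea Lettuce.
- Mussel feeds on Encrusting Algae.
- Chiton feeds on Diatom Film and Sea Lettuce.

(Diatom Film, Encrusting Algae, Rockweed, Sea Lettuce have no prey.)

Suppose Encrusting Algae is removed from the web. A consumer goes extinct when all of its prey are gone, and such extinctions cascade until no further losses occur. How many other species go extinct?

Remove Encrusting Algae.
Round 1: Mussel (all prey gone) → extinct.
No further losses. Total secondary extinctions: 1.

1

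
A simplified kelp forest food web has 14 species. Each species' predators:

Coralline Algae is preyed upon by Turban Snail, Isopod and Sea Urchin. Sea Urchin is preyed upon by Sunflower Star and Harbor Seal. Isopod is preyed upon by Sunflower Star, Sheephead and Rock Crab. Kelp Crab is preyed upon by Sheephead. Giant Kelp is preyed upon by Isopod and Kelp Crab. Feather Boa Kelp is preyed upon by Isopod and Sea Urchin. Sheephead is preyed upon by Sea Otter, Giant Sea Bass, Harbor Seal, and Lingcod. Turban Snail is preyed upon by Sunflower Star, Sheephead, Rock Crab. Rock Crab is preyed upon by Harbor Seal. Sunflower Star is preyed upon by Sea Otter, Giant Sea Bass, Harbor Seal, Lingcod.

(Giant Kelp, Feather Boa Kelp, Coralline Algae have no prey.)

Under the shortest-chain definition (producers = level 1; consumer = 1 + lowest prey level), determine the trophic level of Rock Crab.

Coralline Algae is a producer → level 1.
Turban Snail eats Coralline Algae → level 2.
Rock Crab eats Turban Snail → level 3.
No prey of Rock Crab is below level 2, so 3 is the minimum.

Trophic level 3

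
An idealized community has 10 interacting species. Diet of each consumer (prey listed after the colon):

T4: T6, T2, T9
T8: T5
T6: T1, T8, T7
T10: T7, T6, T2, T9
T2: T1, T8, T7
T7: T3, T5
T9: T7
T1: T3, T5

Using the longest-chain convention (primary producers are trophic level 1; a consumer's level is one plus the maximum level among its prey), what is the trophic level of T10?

T3 is a producer → level 1.
T1 eats T3 (level 1); other prey at levels: T5 1 → level 2.
T6 eats T1 (level 2); other prey at levels: T8 2, T7 2 → level 3.
T10 eats T6 (level 3); other prey at levels: T7 2, T2 3, T9 3 → level 4.

Trophic level 4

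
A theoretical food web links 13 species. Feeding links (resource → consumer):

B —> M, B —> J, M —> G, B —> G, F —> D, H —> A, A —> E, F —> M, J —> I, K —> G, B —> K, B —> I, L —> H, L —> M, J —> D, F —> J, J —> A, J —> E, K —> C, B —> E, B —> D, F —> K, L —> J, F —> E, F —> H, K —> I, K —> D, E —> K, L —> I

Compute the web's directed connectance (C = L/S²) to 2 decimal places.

C = 0.17

The web has S = 13 species and L = 29 feeding links.
C = L / S² = 29 / 169 = 0.1716 ≈ 0.17.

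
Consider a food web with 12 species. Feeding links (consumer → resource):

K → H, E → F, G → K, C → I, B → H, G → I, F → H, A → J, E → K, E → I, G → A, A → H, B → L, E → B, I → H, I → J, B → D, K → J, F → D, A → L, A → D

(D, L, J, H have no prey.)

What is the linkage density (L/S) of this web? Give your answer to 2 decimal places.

There are L = 21 links among S = 12 species.
L/S = 21/12 = 1.7500 ≈ 1.75.

L/S = 1.75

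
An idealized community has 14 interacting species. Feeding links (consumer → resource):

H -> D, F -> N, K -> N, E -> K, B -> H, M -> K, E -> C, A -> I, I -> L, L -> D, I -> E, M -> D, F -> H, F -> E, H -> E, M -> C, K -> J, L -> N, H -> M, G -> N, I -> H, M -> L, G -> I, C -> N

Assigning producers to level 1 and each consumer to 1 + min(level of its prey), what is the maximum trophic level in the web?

4

Producers (level 1): D, J, N.
Following each consumer down to its lowest-level prey: D → H → I → A (levels 1 through 4).
All prey of A (I 3) are at level 3 or above, so A is at level 1 + 3 = 4.
Every consumer has at least one prey at level 3 or below, so none exceeds level 4.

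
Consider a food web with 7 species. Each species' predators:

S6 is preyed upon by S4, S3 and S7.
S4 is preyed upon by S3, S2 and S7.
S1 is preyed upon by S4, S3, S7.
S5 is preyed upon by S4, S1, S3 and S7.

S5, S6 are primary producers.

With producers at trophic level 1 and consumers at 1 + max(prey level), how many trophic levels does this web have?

Producers (level 1): S5, S6.
S5 → S1 → S4 → S2 gives S2 level 4.
No species has a prey at level 4, so no species reaches level 5.

4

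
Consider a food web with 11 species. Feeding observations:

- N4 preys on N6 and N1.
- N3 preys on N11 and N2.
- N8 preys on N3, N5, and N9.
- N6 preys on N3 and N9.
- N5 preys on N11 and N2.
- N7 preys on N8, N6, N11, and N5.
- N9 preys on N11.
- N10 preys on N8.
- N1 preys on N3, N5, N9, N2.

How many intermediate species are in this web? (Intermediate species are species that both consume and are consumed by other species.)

Intermediate species (has both prey and predators): N3, N9, N5, N1, N8, N6.
Count: 6.

6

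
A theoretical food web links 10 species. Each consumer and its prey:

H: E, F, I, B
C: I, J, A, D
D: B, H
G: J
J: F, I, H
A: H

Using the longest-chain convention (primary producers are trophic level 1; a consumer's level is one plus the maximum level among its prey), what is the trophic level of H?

Trophic level 2

E is a producer → level 1.
H eats E (level 1); other prey at levels: F 1, I 1, B 1 → level 2.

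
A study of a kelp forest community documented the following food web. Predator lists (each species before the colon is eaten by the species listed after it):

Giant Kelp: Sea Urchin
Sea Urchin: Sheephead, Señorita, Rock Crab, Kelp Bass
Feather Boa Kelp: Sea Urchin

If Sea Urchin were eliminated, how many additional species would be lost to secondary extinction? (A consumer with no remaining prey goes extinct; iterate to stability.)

Remove Sea Urchin.
Round 1: Sheephead (all prey gone), Señorita (all prey gone), Rock Crab (all prey gone), Kelp Bass (all prey gone) → extinct.
No further losses. Total secondary extinctions: 4.

4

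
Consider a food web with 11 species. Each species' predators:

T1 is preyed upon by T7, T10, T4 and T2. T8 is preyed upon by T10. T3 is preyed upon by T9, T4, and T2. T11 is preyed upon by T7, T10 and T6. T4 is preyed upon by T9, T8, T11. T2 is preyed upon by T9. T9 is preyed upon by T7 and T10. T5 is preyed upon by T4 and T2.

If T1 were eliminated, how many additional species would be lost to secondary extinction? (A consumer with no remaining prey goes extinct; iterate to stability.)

Remove T1.
Every predator of it retains at least one other prey: T4 still has T5, T3; T2 still has T5, T3; T7 still has T9, T11; T10 still has T9, T8, T11.
No consumer loses all prey, so no secondary extinctions occur.

0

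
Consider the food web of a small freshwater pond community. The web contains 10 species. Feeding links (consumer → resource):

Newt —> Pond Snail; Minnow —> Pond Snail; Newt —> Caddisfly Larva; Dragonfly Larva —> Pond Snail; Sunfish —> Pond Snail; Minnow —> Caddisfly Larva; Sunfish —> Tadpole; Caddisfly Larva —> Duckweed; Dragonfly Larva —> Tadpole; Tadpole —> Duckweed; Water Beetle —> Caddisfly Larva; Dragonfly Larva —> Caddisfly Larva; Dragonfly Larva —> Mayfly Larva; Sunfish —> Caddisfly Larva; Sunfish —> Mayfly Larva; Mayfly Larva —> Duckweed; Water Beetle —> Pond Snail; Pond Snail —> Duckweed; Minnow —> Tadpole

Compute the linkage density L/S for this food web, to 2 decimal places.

There are L = 19 links among S = 10 species.
L/S = 19/10 = 1.9000 ≈ 1.90.

L/S = 1.90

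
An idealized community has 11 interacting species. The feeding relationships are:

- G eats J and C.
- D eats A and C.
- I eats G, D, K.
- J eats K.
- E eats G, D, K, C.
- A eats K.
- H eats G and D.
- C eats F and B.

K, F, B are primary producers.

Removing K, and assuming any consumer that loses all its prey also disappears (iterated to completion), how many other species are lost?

2

Remove K.
Round 1: A (all prey gone), J (all prey gone) → extinct.
No further losses. Total secondary extinctions: 2.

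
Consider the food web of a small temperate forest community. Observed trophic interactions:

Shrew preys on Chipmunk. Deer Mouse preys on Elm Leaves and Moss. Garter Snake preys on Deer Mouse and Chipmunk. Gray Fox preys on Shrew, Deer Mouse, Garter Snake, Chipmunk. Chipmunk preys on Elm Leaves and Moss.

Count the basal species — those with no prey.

Basal species (no prey listed): Elm Leaves, Moss.
Count: 2.

2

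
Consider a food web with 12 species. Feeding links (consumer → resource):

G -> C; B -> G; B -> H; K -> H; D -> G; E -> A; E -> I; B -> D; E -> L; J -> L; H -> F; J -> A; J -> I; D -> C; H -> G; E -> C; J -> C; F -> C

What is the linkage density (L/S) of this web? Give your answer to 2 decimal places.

L/S = 1.50

There are L = 18 links among S = 12 species.
L/S = 18/12 = 1.5000 ≈ 1.50.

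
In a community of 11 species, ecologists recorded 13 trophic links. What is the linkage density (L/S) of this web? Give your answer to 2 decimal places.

L/S = 1.18

There are L = 13 links among S = 11 species.
L/S = 13/11 = 1.1818 ≈ 1.18.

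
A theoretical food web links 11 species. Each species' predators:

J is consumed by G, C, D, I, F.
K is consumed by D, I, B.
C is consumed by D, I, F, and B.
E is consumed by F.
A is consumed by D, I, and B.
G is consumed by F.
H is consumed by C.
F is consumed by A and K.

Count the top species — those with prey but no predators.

Top species (has prey, but nothing eats it): I, D, B.
Count: 3.

3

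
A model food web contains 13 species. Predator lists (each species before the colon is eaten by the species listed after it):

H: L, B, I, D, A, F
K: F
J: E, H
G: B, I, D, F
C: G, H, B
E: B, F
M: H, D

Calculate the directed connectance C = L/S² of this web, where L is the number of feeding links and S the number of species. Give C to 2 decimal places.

C = 0.12

The web has S = 13 species and L = 20 feeding links.
C = L / S² = 20 / 169 = 0.1183 ≈ 0.12.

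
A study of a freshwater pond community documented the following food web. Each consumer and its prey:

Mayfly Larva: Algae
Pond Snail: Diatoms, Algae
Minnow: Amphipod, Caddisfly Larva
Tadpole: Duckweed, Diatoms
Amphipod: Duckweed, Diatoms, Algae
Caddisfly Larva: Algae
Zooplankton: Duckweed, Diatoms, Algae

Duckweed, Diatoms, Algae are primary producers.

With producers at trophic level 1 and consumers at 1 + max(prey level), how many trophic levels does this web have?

3

Producers (level 1): Duckweed, Diatoms, Algae.
Duckweed → Amphipod → Minnow gives Minnow level 3.
No species has a prey at level 3, so no species reaches level 4.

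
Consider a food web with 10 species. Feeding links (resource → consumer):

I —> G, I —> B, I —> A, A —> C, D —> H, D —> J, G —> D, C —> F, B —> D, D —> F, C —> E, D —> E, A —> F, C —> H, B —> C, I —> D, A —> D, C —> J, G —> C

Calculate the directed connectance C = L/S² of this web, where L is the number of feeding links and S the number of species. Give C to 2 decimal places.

The web has S = 10 species and L = 19 feeding links.
C = L / S² = 19 / 100 = 0.1900 ≈ 0.19.

C = 0.19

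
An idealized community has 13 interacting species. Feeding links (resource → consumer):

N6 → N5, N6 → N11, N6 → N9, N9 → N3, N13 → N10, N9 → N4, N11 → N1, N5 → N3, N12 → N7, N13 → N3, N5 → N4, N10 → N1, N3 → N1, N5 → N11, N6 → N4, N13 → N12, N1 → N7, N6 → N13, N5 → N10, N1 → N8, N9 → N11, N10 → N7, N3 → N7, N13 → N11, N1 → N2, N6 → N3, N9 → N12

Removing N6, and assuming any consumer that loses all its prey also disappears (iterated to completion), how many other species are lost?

12

Remove N6.
Round 1: N13 (all prey gone), N5 (all prey gone), N9 (all prey gone) → extinct.
Round 2: N11 (all prey gone), N12 (all prey gone), N10 (all prey gone), N3 (all prey gone), N4 (all prey gone) → extinct.
Round 3: N1 (all prey gone) → extinct.
Round 4: N2 (all prey gone), N7 (all prey gone), N8 (all prey gone) → extinct.
No further losses. Total secondary extinctions: 12.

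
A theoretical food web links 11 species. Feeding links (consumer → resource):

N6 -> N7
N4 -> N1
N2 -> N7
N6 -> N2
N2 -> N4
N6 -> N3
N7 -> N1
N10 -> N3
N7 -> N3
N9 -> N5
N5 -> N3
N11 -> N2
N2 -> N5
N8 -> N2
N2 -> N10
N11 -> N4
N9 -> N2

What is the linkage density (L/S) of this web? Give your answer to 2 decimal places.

There are L = 17 links among S = 11 species.
L/S = 17/11 = 1.5455 ≈ 1.55.

L/S = 1.55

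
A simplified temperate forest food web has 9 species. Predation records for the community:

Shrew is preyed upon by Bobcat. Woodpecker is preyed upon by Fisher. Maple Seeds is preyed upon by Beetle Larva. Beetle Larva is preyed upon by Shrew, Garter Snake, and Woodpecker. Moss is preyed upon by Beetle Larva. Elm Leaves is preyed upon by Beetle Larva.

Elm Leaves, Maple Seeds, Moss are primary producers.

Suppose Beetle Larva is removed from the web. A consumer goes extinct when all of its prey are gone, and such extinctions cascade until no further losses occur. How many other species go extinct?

5

Remove Beetle Larva.
Round 1: Garter Snake (all prey gone), Shrew (all prey gone), Woodpecker (all prey gone) → extinct.
Round 2: Bobcat (all prey gone), Fisher (all prey gone) → extinct.
No further losses. Total secondary extinctions: 5.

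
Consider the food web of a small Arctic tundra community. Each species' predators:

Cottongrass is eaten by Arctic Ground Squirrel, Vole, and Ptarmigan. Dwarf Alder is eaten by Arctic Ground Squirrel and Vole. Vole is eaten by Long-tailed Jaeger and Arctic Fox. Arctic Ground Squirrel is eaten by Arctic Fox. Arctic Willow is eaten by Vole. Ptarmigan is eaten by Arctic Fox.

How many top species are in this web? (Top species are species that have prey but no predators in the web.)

Top species (has prey, but nothing eats it): Long-tailed Jaeger, Arctic Fox.
Count: 2.

2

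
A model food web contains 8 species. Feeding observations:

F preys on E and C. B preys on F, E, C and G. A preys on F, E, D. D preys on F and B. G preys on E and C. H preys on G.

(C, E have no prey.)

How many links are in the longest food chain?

One longest chain: C → F → B → D → A.
It has 5 species and 4 links.

4 links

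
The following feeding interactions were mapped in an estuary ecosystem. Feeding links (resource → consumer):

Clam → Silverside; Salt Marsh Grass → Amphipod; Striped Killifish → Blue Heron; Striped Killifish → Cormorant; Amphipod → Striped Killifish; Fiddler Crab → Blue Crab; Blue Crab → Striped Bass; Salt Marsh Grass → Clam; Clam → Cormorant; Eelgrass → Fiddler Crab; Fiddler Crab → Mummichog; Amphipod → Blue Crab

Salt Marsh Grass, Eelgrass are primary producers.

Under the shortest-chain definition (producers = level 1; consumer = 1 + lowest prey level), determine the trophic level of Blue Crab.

Trophic level 3

Eelgrass is a producer → level 1.
Fiddler Crab eats Eelgrass → level 2.
Blue Crab eats Fiddler Crab → level 3.
No prey of Blue Crab is below level 2, so 3 is the minimum.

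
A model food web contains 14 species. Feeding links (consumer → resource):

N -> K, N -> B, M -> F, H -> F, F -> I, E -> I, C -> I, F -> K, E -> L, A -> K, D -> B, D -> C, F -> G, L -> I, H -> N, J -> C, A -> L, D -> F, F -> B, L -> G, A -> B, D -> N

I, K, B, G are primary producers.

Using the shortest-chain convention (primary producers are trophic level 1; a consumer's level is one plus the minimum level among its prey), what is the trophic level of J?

Trophic level 3

I is a producer → level 1.
C eats I → level 2.
J eats C → level 3.
No prey of J is below level 2, so 3 is the minimum.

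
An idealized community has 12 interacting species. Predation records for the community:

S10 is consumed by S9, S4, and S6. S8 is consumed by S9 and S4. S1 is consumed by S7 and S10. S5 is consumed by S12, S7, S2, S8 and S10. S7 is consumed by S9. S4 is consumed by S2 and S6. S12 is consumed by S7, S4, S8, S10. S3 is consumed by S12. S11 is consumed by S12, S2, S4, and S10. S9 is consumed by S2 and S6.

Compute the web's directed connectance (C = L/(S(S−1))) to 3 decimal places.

The web has S = 12 species and L = 26 feeding links.
C = L / (S(S−1)) = 26 / 132 = 0.1970 ≈ 0.197.

C = 0.197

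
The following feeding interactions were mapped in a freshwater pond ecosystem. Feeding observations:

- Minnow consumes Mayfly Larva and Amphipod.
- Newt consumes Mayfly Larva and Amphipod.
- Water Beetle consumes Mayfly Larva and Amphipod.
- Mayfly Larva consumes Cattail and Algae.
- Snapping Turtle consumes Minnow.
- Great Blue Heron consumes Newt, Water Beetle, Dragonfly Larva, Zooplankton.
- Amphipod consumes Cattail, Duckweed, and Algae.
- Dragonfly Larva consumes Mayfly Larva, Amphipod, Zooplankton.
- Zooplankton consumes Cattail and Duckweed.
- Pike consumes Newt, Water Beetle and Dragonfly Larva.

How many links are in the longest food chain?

3 links

One longest chain: Duckweed → Amphipod → Newt → Pike.
It has 4 species and 3 links.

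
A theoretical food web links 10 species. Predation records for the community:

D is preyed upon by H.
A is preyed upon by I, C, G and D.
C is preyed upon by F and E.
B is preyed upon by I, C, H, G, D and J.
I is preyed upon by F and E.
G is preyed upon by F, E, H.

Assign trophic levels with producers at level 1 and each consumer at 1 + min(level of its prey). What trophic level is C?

Trophic level 2

A is a producer → level 1.
C eats A → level 2.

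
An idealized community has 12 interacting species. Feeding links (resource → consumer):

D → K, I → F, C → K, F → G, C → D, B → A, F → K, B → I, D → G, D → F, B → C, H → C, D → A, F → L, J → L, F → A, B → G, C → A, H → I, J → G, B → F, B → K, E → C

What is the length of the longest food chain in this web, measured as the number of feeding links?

One longest chain: H → C → D → F → K.
It has 5 species and 4 links.

4 links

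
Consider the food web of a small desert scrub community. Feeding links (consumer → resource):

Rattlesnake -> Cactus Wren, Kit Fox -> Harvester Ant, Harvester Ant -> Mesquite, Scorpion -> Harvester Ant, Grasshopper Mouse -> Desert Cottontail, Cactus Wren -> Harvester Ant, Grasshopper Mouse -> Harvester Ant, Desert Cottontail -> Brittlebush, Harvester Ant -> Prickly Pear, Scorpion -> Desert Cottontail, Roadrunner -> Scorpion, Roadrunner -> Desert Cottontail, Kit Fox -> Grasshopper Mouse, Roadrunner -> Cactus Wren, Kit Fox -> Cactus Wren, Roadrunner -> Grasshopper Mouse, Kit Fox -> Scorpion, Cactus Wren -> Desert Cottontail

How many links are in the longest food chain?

One longest chain: Brittlebush → Desert Cottontail → Cactus Wren → Rattlesnake.
It has 4 species and 3 links.

3 links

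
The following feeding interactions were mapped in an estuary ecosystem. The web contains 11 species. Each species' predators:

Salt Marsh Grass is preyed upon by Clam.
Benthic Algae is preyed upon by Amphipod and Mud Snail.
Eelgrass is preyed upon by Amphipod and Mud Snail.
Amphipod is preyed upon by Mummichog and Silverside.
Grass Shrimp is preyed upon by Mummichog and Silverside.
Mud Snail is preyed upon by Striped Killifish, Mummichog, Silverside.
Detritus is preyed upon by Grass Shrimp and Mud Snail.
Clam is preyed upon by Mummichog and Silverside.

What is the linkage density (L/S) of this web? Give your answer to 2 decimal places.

L/S = 1.45

There are L = 16 links among S = 11 species.
L/S = 16/11 = 1.4545 ≈ 1.45.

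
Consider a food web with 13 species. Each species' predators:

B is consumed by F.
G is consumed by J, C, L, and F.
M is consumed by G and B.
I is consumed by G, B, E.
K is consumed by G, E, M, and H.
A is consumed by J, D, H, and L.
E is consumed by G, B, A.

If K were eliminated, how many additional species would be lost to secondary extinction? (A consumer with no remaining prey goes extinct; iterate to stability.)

1

Remove K.
Round 1: M (all prey gone) → extinct.
No further losses. Total secondary extinctions: 1.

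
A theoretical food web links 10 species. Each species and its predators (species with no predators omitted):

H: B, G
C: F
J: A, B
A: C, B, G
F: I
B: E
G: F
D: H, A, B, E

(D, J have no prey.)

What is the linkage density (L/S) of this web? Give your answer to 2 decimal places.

There are L = 15 links among S = 10 species.
L/S = 15/10 = 1.5000 ≈ 1.50.

L/S = 1.50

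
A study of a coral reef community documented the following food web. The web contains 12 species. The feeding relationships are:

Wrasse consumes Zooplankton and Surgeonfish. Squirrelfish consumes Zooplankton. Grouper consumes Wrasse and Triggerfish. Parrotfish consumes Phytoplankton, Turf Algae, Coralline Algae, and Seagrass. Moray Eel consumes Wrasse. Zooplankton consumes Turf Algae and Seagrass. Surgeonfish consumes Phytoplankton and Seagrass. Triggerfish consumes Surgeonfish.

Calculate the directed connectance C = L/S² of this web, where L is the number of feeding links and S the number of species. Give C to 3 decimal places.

C = 0.104

The web has S = 12 species and L = 15 feeding links.
C = L / S² = 15 / 144 = 0.1042 ≈ 0.104.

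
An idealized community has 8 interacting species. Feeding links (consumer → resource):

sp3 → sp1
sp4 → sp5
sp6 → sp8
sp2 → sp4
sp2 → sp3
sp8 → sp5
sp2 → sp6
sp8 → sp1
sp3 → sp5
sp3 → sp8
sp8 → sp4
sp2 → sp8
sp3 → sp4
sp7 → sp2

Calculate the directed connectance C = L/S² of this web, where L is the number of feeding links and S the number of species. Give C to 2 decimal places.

C = 0.22

The web has S = 8 species and L = 14 feeding links.
C = L / S² = 14 / 64 = 0.2188 ≈ 0.22.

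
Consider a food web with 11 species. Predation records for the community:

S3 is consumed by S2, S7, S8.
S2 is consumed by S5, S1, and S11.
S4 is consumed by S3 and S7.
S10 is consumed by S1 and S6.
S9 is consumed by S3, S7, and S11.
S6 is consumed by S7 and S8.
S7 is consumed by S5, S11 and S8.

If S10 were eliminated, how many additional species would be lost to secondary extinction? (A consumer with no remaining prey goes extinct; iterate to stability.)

Remove S10.
Round 1: S6 (all prey gone) → extinct.
No further losses. Total secondary extinctions: 1.

1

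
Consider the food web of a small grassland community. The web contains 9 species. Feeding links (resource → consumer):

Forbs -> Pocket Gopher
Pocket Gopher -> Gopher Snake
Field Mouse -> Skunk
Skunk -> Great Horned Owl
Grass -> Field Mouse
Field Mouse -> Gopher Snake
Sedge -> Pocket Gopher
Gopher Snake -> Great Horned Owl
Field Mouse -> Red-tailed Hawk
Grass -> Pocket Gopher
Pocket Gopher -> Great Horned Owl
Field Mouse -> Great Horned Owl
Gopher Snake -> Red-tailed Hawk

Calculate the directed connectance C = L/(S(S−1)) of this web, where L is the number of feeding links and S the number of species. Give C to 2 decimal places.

C = 0.18

The web has S = 9 species and L = 13 feeding links.
C = L / (S(S−1)) = 13 / 72 = 0.1806 ≈ 0.18.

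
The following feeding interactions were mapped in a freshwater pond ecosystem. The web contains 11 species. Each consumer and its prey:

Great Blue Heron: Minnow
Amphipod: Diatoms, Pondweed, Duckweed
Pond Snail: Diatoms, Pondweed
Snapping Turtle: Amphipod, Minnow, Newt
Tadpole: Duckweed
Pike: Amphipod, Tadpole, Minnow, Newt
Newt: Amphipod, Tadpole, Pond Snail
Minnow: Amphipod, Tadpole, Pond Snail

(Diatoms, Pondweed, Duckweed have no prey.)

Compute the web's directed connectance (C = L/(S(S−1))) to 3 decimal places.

The web has S = 11 species and L = 20 feeding links.
C = L / (S(S−1)) = 20 / 110 = 0.1818 ≈ 0.182.

C = 0.182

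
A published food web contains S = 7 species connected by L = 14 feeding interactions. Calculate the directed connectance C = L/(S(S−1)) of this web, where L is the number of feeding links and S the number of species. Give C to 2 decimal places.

C = 0.33

The web has S = 7 species and L = 14 feeding links.
C = L / (S(S−1)) = 14 / 42 = 0.3333 ≈ 0.33.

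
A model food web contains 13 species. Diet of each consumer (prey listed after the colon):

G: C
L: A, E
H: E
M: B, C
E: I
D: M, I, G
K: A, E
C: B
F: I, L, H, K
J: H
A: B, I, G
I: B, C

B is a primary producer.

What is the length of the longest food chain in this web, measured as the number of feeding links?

One longest chain: B → C → I → E → H → J.
It has 6 species and 5 links.

5 links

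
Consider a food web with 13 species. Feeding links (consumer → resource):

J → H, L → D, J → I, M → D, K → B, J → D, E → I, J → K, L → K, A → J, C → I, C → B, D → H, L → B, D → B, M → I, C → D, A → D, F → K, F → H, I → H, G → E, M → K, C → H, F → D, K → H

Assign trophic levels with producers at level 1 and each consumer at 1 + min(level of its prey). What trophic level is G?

Trophic level 4

H is a producer → level 1.
I eats H → level 2.
E eats I → level 3.
G eats E → level 4.
No prey of G is below level 3, so 4 is the minimum.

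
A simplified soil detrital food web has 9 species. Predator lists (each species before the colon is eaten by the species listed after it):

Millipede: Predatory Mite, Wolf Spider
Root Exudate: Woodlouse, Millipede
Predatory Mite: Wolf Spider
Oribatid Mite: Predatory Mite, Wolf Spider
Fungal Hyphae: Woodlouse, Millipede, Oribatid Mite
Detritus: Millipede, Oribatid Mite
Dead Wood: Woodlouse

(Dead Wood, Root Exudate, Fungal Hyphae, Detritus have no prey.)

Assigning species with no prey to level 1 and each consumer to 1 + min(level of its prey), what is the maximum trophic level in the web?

3

Basal resources (level 1): Dead Wood, Root Exudate, Fungal Hyphae, Detritus.
Following each consumer down to its lowest-level prey: Root Exudate → Millipede → Wolf Spider (levels 1 through 3).
All prey of Wolf Spider (Millipede 2, Oribatid Mite 2, Predatory Mite 3) are at level 2 or above, so Wolf Spider is at level 1 + 2 = 3.
Every consumer has at least one prey at level 2 or below, so none exceeds level 3.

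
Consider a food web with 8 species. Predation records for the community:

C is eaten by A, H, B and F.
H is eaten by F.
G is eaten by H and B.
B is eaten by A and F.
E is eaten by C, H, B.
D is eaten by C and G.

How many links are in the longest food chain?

One longest chain: D → G → B → F.
It has 4 species and 3 links.

3 links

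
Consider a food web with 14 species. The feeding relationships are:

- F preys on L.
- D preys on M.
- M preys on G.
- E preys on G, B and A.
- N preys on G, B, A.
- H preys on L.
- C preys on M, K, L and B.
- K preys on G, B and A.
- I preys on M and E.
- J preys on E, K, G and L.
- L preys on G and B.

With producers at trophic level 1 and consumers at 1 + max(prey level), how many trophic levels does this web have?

3

Producers (level 1): G, B, A.
G → M → I gives I level 3.
No species has a prey at level 3, so no species reaches level 4.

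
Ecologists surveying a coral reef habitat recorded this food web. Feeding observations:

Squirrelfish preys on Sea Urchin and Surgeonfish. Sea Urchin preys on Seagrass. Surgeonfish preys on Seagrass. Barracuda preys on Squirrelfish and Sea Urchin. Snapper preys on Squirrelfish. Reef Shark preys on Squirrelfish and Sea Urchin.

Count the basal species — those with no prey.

Basal species (no prey listed): Seagrass.
Count: 1.

1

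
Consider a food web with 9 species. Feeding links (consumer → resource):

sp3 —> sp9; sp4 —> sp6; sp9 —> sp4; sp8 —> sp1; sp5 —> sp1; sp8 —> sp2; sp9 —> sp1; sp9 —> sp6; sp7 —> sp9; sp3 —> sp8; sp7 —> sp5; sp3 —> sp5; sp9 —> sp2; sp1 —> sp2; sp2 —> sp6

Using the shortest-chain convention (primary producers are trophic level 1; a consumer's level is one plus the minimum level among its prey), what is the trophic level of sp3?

sp6 is a producer → level 1.
sp9 eats sp6 → level 2.
sp3 eats sp9 → level 3.
No prey of sp3 is below level 2, so 3 is the minimum.

Trophic level 3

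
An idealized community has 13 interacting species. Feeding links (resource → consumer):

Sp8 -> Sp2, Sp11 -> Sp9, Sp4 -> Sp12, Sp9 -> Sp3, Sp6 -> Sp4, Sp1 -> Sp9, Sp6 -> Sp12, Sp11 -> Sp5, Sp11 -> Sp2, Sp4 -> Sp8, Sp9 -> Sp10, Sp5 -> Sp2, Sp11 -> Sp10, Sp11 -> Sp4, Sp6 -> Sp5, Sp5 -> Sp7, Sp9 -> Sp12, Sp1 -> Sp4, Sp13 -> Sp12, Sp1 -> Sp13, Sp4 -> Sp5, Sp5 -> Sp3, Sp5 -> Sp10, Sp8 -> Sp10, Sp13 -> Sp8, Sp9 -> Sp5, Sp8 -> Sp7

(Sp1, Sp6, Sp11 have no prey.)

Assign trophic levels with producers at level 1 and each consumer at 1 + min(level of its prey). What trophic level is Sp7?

Sp6 is a producer → level 1.
Sp5 eats Sp6 → level 2.
Sp7 eats Sp5 → level 3.
No prey of Sp7 is below level 2, so 3 is the minimum.

Trophic level 3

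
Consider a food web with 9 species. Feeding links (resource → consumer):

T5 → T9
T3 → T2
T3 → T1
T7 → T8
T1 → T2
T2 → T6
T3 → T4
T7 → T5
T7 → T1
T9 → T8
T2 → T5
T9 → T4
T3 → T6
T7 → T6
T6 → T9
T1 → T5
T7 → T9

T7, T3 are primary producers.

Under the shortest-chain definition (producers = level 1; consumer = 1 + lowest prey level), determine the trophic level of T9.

Trophic level 2

T7 is a producer → level 1.
T9 eats T7 → level 2.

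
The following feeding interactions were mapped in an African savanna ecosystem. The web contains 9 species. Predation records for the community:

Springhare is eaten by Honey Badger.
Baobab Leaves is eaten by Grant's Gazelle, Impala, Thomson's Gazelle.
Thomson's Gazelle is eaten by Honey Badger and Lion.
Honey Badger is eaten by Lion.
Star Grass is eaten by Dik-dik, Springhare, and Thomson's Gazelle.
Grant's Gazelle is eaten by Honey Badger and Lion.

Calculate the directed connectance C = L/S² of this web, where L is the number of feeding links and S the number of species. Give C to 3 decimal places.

The web has S = 9 species and L = 12 feeding links.
C = L / S² = 12 / 81 = 0.1481 ≈ 0.148.

C = 0.148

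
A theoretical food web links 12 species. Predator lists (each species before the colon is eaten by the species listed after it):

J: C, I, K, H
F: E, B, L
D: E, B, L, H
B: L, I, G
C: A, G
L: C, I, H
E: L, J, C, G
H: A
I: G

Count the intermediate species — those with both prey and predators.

Intermediate species (has both prey and predators): E, B, L, J, C, I, H.
Count: 7.

7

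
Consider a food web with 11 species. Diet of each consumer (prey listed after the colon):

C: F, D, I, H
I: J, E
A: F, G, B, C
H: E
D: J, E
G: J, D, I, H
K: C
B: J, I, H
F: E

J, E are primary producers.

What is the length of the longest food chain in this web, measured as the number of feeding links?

One longest chain: E → F → C → K.
It has 4 species and 3 links.

3 links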